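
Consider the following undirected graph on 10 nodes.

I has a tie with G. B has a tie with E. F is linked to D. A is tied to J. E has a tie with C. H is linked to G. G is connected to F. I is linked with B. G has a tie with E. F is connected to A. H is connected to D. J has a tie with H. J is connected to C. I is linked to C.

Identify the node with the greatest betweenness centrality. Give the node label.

Unnormalized betweenness of each node: A:4/3, B:1/3, C:29/6, D:1/2, E:13/3, F:11/2, G:12, H:5, I:13/3, J:35/6.
G has the largest value, 12, making it the main broker — the node through which the most shortest paths run.

G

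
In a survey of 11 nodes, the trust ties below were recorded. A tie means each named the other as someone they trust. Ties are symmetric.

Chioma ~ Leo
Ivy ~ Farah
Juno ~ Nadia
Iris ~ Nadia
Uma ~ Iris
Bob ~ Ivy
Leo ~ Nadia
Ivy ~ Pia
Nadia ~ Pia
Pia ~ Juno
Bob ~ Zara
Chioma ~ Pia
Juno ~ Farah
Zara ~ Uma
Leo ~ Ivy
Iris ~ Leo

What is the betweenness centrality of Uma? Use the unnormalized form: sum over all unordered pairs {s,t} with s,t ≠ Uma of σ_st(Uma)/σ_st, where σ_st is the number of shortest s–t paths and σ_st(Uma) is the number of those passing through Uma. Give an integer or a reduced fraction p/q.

11/3

Pairs whose geodesics pass through Uma — Bob–Iris: 1/2; Juno–Zara: 1/3; Nadia–Zara: 1; Chioma–Zara: 1/3; Leo–Zara: 1/2; Iris–Zara: 1.
All other pairs contribute 0.
Summing the contributions gives betweenness(Uma) = 11/3.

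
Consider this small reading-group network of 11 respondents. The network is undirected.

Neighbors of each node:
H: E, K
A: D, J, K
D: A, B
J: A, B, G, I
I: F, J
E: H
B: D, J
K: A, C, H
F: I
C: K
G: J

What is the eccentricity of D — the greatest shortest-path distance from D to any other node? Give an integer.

Distances from D: A:1, B:1, C:3, E:4, F:4, G:3, H:3, I:3, J:2, K:2.
The largest is 4 (to F and E), so the eccentricity of D is 4.

4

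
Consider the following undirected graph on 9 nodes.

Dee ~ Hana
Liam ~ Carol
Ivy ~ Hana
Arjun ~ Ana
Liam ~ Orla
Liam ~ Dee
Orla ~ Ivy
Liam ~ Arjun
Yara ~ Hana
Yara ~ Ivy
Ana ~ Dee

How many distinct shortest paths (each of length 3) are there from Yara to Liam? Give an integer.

2

The shortest distance is 3. The length-3 paths are: Yara–Ivy–Orla–Liam; Yara–Hana–Dee–Liam.
That gives 2 distinct shortest paths.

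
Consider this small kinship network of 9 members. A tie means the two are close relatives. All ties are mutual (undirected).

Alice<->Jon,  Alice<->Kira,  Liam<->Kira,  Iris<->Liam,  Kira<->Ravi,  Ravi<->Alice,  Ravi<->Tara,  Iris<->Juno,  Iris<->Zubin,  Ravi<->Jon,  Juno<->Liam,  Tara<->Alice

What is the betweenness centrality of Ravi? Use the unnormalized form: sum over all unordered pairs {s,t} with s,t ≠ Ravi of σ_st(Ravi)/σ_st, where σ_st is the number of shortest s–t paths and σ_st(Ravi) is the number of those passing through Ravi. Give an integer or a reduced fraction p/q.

11/2

Pairs whose geodesics pass through Ravi — Juno–Jon: 1/2; Juno–Tara: 1/2; Liam–Jon: 1/2; Liam–Tara: 1/2; Zubin–Jon: 1/2; Zubin–Tara: 1/2; Iris–Jon: 1/2; Iris–Tara: 1/2; Jon–Tara: 1/2; Jon–Kira: 1/2; Tara–Kira: 1/2.
All other pairs contribute 0.
Summing the contributions gives betweenness(Ravi) = 11/2.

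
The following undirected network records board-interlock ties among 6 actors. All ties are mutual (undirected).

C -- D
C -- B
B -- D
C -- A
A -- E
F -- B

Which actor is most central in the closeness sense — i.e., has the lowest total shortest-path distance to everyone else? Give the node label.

C

Farness (sum of distances to all others) for each node — A:9, B:8, C:7, D:9, E:13, F:12.
The smallest farness is 7, for C, so C has the highest closeness.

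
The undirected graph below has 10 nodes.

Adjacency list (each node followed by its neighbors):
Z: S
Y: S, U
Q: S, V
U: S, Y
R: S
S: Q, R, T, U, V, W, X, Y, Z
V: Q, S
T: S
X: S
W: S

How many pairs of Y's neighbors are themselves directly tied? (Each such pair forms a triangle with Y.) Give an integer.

1

Y's neighbors: S and U.
Neighbor pairs that are themselves tied: Y–S–U. Each forms one triangle with Y, for 1 in total.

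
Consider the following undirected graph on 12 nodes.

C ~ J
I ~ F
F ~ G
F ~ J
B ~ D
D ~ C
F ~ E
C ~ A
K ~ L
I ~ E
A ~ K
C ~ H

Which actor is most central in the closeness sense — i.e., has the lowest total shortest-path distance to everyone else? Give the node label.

Farness (sum of distances to all others) for each node — A:28, B:40, C:22, D:30, E:37, F:28, G:38, H:32, I:37, J:24, K:36, L:46.
The smallest farness is 22, for C, so C has the highest closeness.

C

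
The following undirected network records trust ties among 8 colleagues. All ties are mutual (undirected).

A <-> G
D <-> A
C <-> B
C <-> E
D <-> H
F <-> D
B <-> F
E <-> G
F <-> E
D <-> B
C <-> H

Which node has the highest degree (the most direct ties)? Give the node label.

D

Degrees — A:2, B:3, C:3, D:4, E:3, F:3, G:2, H:2.
The maximum is 4, attained only by D.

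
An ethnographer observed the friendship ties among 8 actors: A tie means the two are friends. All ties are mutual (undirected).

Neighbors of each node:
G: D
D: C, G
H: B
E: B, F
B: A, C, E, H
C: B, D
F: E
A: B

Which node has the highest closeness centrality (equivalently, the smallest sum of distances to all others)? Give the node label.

Farness (sum of distances to all others) for each node — A:17, B:11, C:13, D:17, E:15, F:21, G:23, H:17.
The smallest farness is 11, for B, so B has the highest closeness.

B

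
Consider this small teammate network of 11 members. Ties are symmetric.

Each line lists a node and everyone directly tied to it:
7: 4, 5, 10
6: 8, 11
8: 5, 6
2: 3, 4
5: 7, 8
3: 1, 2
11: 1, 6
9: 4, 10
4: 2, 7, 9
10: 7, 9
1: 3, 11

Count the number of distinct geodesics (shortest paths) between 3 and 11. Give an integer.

1

The shortest distance is 2, and the only length-2 path is 3–1–11. So there is exactly 1 shortest path.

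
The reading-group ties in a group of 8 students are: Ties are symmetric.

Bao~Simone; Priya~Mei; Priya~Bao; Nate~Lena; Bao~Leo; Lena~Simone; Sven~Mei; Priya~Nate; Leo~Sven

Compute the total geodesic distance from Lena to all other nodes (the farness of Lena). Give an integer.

16

Distances from Lena: Bao:2, Leo:3, Mei:3, Nate:1, Priya:2, Simone:1, Sven:4.
Sum = 2 + 3 + 3 + 1 + 2 + 1 + 4 = 16.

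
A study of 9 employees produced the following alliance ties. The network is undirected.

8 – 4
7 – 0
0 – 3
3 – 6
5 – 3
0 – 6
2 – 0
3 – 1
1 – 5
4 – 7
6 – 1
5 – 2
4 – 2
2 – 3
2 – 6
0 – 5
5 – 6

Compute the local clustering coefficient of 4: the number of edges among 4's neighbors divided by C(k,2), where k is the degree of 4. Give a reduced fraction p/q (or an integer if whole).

4's neighbors: 2, 7, and 8 (k = 3).
Possible neighbor pairs: C(3,2) = 3. Edges among them: none → e = 0.
Clustering(4) = 0/3 = 0.

0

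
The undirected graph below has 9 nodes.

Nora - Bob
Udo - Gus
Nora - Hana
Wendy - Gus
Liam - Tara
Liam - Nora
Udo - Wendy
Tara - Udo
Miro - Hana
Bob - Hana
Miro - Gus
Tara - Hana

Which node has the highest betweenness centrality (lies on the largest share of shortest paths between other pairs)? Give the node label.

Unnormalized betweenness of each node: Bob:0, Gus:10/3, Hana:32/3, Liam:4/3, Miro:13/3, Nora:2, Tara:26/3, Udo:17/3, Wendy:0.
Hana has the largest value, 32/3, making it the main broker — the node through which the most shortest paths run.

Hana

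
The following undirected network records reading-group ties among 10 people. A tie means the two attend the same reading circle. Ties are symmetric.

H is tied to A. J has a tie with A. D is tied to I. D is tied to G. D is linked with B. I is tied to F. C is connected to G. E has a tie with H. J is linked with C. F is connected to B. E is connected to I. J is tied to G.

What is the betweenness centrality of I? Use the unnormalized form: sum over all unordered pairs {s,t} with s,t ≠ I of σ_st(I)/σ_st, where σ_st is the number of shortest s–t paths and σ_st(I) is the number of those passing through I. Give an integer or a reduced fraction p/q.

21/2

Pairs whose geodesics pass through I — F–D: 1/2; F–G: 1/2; F–C: 1/2; F–J: 1/2; F–A: 1; F–H: 1; F–E: 1; B–H: 2/2; B–E: 2/2; D–H: 1; D–E: 1; G–E: 1; C–E: 1/2.
All other pairs contribute 0.
Summing the contributions gives betweenness(I) = 21/2.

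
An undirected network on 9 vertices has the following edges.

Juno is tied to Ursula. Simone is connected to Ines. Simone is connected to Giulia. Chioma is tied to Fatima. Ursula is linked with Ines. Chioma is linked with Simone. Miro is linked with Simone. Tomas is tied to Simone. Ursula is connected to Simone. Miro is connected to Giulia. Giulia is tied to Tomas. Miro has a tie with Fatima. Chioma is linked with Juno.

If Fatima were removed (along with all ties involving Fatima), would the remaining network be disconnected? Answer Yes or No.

No

Even without Fatima, every remaining node can still reach every other (the residual graph is connected), so Fatima is not a cut vertex.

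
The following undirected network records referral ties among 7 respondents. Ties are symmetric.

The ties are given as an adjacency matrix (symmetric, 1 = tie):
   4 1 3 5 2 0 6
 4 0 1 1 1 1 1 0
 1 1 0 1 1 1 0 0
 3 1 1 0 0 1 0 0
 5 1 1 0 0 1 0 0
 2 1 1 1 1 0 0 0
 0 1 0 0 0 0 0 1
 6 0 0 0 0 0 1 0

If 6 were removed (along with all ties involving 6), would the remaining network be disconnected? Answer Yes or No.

Even without 6, every remaining node can still reach every other (the residual graph is connected), so 6 is not a cut vertex.

No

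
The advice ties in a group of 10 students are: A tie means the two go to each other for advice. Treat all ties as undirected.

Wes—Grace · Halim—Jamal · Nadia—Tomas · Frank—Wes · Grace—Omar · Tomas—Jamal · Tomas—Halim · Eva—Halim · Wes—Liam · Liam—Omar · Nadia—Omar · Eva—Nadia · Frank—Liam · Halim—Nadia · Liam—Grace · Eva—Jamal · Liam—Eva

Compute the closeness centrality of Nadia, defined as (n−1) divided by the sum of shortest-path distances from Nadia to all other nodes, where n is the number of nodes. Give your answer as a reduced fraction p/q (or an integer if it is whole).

9/16

Distances from Nadia: Eva:1, Frank:3, Grace:2, Halim:1, Jamal:2, Liam:2, Omar:1, Tomas:1, Wes:3. Sum = 16.
n = 10, so closeness = 9/16.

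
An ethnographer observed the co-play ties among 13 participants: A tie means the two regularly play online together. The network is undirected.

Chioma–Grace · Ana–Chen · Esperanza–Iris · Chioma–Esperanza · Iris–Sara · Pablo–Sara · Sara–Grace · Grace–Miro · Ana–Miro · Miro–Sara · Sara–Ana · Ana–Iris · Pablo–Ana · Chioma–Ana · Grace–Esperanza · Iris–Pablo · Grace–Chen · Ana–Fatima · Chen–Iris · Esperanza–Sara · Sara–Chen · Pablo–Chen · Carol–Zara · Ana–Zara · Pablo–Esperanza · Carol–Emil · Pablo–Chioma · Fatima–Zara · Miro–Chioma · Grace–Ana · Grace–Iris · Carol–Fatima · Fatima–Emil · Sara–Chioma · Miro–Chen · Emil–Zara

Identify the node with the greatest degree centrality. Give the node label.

Degrees — Ana:9, Carol:3, Chen:6, Chioma:6, Emil:3, Esperanza:5, Fatima:4, Grace:7, Iris:6, Miro:5, Pablo:6, Sara:8, Zara:4.
The maximum is 9, attained only by Ana.

Ana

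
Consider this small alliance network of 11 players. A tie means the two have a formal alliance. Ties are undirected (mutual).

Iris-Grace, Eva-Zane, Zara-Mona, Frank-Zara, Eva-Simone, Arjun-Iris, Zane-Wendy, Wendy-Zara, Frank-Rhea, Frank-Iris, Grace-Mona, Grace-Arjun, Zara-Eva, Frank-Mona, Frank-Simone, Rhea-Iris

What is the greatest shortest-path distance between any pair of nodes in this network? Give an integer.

5

Eccentricity of each node (its greatest distance to any other): Arjun:5, Eva:4, Frank:3, Grace:4, Iris:4, Mona:3, Rhea:4, Simone:3, Wendy:4, Zane:5, Zara:3.
The maximum eccentricity is 5, realized for instance by the pair Zane–Arjun via Zane – Eva – Zara – Mona – Grace – Arjun. So the diameter is 5.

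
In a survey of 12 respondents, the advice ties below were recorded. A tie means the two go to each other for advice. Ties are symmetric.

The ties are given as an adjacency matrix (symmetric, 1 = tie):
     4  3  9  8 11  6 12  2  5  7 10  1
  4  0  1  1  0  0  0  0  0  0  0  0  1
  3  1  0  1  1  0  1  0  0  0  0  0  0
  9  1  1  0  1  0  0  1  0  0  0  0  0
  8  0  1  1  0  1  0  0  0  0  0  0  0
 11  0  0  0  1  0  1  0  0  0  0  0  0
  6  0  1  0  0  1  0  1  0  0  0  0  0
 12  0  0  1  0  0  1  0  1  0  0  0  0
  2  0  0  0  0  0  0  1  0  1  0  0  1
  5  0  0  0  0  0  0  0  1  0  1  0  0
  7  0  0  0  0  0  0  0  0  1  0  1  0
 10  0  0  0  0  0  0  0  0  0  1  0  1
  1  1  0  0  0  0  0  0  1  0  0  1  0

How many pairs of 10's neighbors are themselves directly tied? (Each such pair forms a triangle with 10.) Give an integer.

0

10's neighbors are 1 and 7, but none of them are tied to each other, so no triangle contains 10.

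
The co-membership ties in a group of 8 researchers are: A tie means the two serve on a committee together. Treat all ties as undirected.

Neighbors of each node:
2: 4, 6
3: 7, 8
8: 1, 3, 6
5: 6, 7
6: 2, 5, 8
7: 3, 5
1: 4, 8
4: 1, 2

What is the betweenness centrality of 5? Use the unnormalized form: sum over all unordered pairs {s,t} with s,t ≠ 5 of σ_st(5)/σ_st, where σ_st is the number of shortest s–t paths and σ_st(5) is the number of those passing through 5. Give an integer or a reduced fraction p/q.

5/2

Pairs whose geodesics pass through 5 — 7–4: 1/2; 7–2: 1; 7–6: 1.
All other pairs contribute 0.
Summing the contributions gives betweenness(5) = 5/2.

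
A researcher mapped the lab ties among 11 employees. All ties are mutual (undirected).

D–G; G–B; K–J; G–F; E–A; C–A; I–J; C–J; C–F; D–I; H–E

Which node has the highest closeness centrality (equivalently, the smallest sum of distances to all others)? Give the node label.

Farness (sum of distances to all others) for each node — A:25, B:35, C:20, D:29, E:32, F:23, G:26, H:41, I:26, J:23, K:32.
The smallest farness is 20, for C, so C has the highest closeness.

C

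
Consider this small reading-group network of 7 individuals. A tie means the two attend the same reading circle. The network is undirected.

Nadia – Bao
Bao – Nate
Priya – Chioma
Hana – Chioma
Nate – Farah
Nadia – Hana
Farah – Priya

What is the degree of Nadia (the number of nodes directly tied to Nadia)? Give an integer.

Nadia is directly tied to Bao and Hana. That is 2 neighbors, so the degree of Nadia is 2.

2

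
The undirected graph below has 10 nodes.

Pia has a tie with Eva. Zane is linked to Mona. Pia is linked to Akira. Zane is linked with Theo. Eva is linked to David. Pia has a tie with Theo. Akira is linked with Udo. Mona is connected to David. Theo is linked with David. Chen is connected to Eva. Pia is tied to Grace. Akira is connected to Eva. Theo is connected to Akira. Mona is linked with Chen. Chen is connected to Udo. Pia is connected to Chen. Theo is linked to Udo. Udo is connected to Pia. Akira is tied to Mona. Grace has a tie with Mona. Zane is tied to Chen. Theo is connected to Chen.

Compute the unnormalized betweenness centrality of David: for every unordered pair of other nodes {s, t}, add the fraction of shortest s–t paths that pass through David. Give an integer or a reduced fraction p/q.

Pairs whose geodesics pass through David — Theo–Mona: 1/4; Theo–Eva: 1/4; Mona–Eva: 1/3.
All other pairs contribute 0.
Summing the contributions gives betweenness(David) = 5/6.

5/6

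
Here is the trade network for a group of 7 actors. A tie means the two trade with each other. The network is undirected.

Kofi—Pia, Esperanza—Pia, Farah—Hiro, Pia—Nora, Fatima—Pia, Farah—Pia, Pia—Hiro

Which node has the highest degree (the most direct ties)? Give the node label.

Pia

Degrees — Esperanza:1, Farah:2, Fatima:1, Hiro:2, Kofi:1, Nora:1, Pia:6.
The maximum is 6, attained only by Pia.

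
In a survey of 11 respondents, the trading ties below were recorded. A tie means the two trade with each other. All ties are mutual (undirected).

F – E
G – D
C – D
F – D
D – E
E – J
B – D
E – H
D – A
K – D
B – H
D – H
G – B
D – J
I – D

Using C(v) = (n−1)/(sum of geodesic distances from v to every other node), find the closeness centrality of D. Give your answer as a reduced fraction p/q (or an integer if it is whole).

1

Distances from D: A:1, B:1, C:1, E:1, F:1, G:1, H:1, I:1, J:1, K:1. Sum = 10.
n = 11, so closeness = 10/10 = 1.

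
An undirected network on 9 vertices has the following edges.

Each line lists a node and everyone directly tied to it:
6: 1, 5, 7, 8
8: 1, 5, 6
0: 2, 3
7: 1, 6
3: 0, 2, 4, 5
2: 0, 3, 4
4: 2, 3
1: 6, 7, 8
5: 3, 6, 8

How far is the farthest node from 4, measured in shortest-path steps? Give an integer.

Distances from 4: 0:2, 1:4, 2:1, 3:1, 5:2, 6:3, 7:4, 8:3.
The largest is 4 (to 1 and 7), so the eccentricity of 4 is 4.

4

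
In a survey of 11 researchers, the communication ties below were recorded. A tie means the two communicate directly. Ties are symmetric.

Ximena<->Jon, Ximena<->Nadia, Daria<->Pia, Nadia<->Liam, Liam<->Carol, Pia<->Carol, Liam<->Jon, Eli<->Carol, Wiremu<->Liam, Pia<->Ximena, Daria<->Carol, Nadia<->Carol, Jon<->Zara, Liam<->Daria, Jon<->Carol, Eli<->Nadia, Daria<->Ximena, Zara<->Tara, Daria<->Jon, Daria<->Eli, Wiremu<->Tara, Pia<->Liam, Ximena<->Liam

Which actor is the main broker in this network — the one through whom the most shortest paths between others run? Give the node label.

Liam

Unnormalized betweenness of each node: Carol:259/60, Daria:113/30, Eli:1/4, Jon:91/10, Liam:261/20, Nadia:47/30, Pia:1/5, Tara:1, Wiremu:51/10, Ximena:7/4, Zara:29/10.
Liam has the largest value, 261/20, making it the main broker — the node through which the most shortest paths run.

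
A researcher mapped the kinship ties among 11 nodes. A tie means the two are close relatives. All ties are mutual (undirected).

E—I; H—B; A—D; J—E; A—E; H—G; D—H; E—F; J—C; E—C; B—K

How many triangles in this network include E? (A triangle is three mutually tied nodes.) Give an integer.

1

E's neighbors: A, C, F, I, and J.
Neighbor pairs that are themselves tied: E–C–J. Each forms one triangle with E, for 1 in total.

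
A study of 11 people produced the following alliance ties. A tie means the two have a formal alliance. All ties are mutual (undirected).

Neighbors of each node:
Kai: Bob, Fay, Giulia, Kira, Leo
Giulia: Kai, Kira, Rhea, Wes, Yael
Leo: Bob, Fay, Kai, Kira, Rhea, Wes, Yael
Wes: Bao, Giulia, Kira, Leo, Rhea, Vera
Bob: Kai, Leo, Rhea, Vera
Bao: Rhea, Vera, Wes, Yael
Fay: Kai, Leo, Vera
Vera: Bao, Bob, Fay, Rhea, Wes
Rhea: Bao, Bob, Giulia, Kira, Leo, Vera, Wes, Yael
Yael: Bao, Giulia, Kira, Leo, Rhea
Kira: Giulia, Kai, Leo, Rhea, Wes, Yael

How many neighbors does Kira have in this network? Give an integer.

6

Kira is directly tied to Giulia, Kai, Leo, Rhea, Wes, and Yael. That is 6 neighbors, so the degree of Kira is 6.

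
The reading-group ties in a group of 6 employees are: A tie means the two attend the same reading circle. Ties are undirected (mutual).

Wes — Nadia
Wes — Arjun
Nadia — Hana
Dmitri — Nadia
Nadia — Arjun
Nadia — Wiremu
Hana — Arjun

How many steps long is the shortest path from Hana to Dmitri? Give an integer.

One shortest route is Hana – Nadia – Dmitri, which uses 2 edges, and Hana and Dmitri are not directly tied, so nothing shorter exists. So d(Hana,Dmitri) = 2.

2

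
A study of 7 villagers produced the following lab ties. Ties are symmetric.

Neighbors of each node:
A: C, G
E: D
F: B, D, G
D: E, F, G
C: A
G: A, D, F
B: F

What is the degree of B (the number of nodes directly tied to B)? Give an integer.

1

B is directly tied to F. That is 1 neighbor, so the degree of B is 1.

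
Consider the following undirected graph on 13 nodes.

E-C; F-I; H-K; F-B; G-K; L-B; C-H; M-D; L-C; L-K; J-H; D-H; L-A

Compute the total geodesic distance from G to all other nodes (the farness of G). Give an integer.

37

Distances from G: A:3, B:3, C:3, D:3, E:4, F:4, H:2, I:5, J:3, K:1, L:2, M:4.
Sum = 3 + 3 + 3 + 3 + 4 + 4 + 2 + 5 + 3 + 1 + 2 + 4 = 37.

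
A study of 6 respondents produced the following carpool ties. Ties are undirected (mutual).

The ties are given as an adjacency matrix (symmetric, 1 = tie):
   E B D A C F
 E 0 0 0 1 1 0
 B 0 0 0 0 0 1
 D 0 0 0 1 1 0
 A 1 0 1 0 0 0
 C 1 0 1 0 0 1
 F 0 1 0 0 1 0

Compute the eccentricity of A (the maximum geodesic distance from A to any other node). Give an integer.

Distances from A: B:4, C:2, D:1, E:1, F:3.
The largest is 4 (to B), so the eccentricity of A is 4.

4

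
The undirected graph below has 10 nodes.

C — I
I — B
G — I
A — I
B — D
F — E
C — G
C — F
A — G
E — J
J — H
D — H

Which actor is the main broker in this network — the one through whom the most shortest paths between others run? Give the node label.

I

Unnormalized betweenness of each node: A:0, B:53/6, C:61/6, D:41/6, E:37/6, F:49/6, G:11/6, H:29/6, I:38/3, J:9/2.
I has the largest value, 38/3, making it the main broker — the node through which the most shortest paths run.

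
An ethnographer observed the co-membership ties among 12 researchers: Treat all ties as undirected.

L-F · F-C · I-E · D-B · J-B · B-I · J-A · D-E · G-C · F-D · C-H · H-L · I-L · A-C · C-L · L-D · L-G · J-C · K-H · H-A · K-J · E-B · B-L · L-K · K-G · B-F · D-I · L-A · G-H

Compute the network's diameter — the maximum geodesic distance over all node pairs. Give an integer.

Eccentricity of each node (its greatest distance to any other): A:3, B:2, C:3, D:2, E:3, F:2, G:3, H:3, I:2, J:2, K:3, L:2.
The maximum eccentricity is 3, realized for instance by the pair H–E via H – L – B – E. So the diameter is 3.

3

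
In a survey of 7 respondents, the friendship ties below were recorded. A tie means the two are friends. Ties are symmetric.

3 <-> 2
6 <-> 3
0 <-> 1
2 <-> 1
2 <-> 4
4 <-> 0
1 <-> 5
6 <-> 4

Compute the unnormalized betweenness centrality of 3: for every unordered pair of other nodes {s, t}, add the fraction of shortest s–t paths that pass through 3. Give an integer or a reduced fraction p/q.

Pairs whose geodesics pass through 3 — 1–6: 1/3; 5–6: 1/3; 2–6: 1/2.
All other pairs contribute 0.
Summing the contributions gives betweenness(3) = 7/6.

7/6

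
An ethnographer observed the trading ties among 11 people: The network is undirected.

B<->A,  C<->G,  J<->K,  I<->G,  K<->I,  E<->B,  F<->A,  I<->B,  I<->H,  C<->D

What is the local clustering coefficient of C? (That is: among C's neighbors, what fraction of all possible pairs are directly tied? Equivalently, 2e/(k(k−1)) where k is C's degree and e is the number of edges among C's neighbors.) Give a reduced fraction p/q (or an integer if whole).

0

C's neighbors: D and G (k = 2).
Possible neighbor pairs: C(2,2) = 1. Edges among them: none → e = 0.
Clustering(C) = 0/1.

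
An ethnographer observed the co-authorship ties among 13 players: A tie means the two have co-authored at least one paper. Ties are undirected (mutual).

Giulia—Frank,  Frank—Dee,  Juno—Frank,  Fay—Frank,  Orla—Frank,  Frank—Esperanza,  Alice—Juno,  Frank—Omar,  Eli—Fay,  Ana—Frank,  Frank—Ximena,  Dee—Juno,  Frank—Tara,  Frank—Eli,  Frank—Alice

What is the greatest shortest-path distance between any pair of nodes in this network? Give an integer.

Eccentricity of each node (its greatest distance to any other): Alice:2, Ana:2, Dee:2, Eli:2, Esperanza:2, Fay:2, Frank:1, Giulia:2, Juno:2, Omar:2, Orla:2, Tara:2, Ximena:2.
The maximum eccentricity is 2, realized for instance by the pair Orla–Juno via Orla – Frank – Juno. So the diameter is 2.

2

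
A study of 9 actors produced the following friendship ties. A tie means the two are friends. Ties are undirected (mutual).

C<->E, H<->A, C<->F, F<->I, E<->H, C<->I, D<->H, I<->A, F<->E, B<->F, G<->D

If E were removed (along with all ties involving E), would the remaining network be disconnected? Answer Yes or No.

Even without E, every remaining node can still reach every other (the residual graph is connected), so E is not a cut vertex.

No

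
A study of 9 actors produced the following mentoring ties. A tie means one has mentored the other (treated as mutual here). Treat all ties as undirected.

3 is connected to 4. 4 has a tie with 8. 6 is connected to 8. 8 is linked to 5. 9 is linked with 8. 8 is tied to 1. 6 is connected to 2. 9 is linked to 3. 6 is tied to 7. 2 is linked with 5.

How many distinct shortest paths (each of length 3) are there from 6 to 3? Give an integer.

The shortest distance is 3. The length-3 paths are: 6–8–9–3; 6–8–4–3.
That gives 2 distinct shortest paths.

2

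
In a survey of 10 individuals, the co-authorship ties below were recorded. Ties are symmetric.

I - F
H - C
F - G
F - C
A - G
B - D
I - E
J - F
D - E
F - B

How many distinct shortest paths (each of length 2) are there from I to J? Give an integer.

1

The shortest distance is 2, and the only length-2 path is I–F–J. So there is exactly 1 shortest path.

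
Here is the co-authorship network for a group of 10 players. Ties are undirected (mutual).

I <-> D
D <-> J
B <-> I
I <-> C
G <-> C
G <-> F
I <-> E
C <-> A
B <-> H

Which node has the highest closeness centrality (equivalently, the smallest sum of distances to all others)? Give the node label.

Farness (sum of distances to all others) for each node — A:25, B:21, C:17, D:21, E:23, F:31, G:23, H:29, I:15, J:29.
The smallest farness is 15, for I, so I has the highest closeness.

I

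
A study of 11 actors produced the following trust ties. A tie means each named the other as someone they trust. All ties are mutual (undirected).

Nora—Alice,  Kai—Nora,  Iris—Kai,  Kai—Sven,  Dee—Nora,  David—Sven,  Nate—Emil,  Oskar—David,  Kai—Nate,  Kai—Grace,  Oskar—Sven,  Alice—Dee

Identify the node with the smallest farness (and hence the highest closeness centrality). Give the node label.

Kai

Farness (sum of distances to all others) for each node — Alice:28, David:28, Dee:28, Emil:31, Grace:24, Iris:24, Kai:15, Nate:22, Nora:20, Oskar:28, Sven:20.
The smallest farness is 15, for Kai, so Kai has the highest closeness.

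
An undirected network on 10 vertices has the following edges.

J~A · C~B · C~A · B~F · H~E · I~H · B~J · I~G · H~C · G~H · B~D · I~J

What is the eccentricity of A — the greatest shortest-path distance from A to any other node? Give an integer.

3

Distances from A: B:2, C:1, D:3, E:3, F:3, G:3, H:2, I:2, J:1.
The largest is 3 (to G, F, D, and E), so the eccentricity of A is 3.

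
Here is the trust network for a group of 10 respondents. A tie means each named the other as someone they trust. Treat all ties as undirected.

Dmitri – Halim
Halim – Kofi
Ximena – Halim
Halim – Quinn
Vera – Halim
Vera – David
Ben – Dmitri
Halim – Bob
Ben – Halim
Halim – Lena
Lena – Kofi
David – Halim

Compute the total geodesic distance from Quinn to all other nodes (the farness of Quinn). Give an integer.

Distances from Quinn: Ben:2, Bob:2, David:2, Dmitri:2, Halim:1, Kofi:2, Lena:2, Vera:2, Ximena:2.
Sum = 2 + 2 + 2 + 2 + 1 + 2 + 2 + 2 + 2 = 17.

17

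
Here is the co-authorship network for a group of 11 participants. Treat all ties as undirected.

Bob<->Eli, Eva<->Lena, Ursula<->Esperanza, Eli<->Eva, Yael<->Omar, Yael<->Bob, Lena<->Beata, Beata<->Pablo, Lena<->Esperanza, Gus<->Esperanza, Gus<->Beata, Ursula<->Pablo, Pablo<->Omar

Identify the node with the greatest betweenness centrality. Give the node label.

Unnormalized betweenness of each node: Beata:29/3, Bob:9/2, Eli:37/6, Esperanza:35/6, Eva:55/6, Gus:1/2, Lena:38/3, Omar:53/6, Pablo:77/6, Ursula:3, Yael:35/6.
Pablo has the largest value, 77/6, making it the main broker — the node through which the most shortest paths run.

Pablo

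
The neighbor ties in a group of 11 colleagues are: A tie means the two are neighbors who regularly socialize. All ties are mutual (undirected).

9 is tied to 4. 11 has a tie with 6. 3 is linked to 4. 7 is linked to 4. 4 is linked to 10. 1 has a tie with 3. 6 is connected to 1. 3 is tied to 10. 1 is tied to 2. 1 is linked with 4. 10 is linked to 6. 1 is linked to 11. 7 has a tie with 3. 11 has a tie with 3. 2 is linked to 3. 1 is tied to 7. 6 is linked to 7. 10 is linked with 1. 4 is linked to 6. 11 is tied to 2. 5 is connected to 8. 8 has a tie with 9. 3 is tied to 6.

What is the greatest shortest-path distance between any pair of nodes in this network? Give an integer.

5

Eccentricity of each node (its greatest distance to any other): 1:4, 2:5, 3:4, 4:3, 5:5, 6:4, 7:4, 8:4, 9:3, 10:4, 11:5.
The maximum eccentricity is 5, realized for instance by the pair 5–11 via 5 – 8 – 9 – 4 – 1 – 11. So the diameter is 5.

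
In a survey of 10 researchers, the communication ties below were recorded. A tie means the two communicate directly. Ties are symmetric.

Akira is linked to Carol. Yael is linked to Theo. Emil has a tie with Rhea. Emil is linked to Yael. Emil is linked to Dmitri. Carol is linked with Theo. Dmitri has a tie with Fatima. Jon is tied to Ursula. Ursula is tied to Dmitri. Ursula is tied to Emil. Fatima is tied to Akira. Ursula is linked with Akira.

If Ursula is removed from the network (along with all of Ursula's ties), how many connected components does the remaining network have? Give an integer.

Without Ursula, the remaining ties split the others into: {Akira, Carol, Dmitri, Emil, Fatima, Rhea, Theo, Yael}; {Jon}.
That's 2 separate components.

2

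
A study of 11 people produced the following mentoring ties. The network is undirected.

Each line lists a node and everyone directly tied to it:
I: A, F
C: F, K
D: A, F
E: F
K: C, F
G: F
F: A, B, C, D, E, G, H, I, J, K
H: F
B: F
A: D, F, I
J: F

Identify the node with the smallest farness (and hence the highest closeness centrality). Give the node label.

Farness (sum of distances to all others) for each node — A:17, B:19, C:18, D:18, E:19, F:10, G:19, H:19, I:18, J:19, K:18.
The smallest farness is 10, for F, so F has the highest closeness.

F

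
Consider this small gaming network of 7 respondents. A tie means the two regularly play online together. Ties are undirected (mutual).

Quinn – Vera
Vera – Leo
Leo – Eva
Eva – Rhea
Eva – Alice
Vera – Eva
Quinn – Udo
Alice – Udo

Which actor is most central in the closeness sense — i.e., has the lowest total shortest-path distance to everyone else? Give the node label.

Farness (sum of distances to all others) for each node — Alice:10, Eva:8, Leo:11, Quinn:11, Rhea:13, Udo:12, Vera:9.
The smallest farness is 8, for Eva, so Eva has the highest closeness.

Eva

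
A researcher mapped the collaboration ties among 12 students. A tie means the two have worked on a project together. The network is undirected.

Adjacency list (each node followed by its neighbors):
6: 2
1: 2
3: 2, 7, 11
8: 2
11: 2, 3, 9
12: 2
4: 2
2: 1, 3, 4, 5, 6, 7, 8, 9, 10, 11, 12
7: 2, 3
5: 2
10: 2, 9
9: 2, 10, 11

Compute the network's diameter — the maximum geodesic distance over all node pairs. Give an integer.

Eccentricity of each node (its greatest distance to any other): 1:2, 2:1, 3:2, 4:2, 5:2, 6:2, 7:2, 8:2, 9:2, 10:2, 11:2, 12:2.
The maximum eccentricity is 2, realized for instance by the pair 11–12 via 11 – 2 – 12. So the diameter is 2.

2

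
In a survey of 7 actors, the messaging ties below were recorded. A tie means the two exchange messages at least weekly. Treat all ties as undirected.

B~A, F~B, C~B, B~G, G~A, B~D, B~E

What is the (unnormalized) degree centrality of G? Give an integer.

G is directly tied to A and B. That is 2 neighbors, so the degree of G is 2.

2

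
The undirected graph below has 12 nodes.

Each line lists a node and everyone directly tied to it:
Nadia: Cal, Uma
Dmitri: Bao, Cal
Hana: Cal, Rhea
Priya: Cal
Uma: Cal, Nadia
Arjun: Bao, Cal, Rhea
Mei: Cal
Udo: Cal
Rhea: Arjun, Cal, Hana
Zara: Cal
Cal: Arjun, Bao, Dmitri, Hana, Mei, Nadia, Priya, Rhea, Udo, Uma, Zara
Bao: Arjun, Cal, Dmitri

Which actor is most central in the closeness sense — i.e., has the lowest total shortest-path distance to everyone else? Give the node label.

Cal

Farness (sum of distances to all others) for each node — Arjun:19, Bao:19, Cal:11, Dmitri:20, Hana:20, Mei:21, Nadia:20, Priya:21, Rhea:19, Udo:21, Uma:20, Zara:21.
The smallest farness is 11, for Cal, so Cal has the highest closeness.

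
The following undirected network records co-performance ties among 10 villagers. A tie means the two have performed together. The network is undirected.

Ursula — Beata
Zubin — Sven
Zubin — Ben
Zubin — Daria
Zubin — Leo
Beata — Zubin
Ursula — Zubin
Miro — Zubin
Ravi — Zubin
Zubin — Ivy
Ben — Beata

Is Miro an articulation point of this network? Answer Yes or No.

No

Even without Miro, every remaining node can still reach every other (the residual graph is connected), so Miro is not a cut vertex.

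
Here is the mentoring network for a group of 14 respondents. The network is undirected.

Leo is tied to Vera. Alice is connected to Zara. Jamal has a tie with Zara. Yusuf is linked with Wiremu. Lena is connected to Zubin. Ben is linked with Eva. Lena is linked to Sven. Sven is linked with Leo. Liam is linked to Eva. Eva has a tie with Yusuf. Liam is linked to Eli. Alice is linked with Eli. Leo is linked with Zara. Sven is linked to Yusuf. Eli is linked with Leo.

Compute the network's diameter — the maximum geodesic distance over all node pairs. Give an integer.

Eccentricity of each node (its greatest distance to any other): Alice:5, Ben:6, Eli:4, Eva:5, Jamal:6, Lena:4, Leo:4, Liam:5, Sven:3, Vera:5, Wiremu:5, Yusuf:4, Zara:5, Zubin:5.
The maximum eccentricity is 6, realized for instance by the pair Jamal–Ben via Jamal – Zara – Leo – Eli – Liam – Eva – Ben. So the diameter is 6.

6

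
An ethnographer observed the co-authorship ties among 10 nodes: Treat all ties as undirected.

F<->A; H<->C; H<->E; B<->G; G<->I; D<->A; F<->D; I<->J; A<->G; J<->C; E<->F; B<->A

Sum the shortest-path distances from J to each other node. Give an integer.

Distances from J: A:3, B:3, C:1, D:4, E:3, F:4, G:2, H:2, I:1.
Sum = 3 + 3 + 1 + 4 + 3 + 4 + 2 + 2 + 1 = 23.

23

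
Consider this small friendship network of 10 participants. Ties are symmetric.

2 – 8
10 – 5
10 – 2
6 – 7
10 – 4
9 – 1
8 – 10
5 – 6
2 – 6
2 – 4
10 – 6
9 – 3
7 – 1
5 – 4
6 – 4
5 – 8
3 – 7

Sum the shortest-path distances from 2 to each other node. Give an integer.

18

Distances from 2: 1:3, 3:3, 4:1, 5:2, 6:1, 7:2, 8:1, 9:4, 10:1.
Sum = 3 + 3 + 1 + 2 + 1 + 2 + 1 + 4 + 1 = 18.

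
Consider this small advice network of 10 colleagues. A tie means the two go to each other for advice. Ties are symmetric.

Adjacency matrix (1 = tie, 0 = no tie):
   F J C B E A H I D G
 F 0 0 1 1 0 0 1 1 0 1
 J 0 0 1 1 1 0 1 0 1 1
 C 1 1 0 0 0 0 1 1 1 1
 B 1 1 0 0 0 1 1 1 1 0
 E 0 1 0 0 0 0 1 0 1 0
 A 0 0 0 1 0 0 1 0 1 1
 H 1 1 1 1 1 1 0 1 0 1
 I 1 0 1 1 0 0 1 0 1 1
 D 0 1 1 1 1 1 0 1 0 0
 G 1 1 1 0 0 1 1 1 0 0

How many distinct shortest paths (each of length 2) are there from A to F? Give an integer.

The shortest distance is 2. The length-2 paths are: A–B–F; A–H–F; A–G–F.
That gives 3 distinct shortest paths.

3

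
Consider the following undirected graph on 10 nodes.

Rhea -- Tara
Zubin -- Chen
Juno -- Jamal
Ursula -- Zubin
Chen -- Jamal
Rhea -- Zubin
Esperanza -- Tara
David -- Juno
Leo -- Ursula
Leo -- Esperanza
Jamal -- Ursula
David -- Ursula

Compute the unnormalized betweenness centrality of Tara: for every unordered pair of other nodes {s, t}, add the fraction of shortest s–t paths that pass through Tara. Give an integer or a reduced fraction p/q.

7/3

Pairs whose geodesics pass through Tara — Rhea–Leo: 1/2; Rhea–Esperanza: 1; Zubin–Esperanza: 1/2; Chen–Esperanza: 1/3.
All other pairs contribute 0.
Summing the contributions gives betweenness(Tara) = 7/3.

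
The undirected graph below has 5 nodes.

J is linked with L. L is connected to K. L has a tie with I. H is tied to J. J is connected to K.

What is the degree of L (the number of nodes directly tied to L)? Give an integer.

L is directly tied to I, J, and K. That is 3 neighbors, so the degree of L is 3.

3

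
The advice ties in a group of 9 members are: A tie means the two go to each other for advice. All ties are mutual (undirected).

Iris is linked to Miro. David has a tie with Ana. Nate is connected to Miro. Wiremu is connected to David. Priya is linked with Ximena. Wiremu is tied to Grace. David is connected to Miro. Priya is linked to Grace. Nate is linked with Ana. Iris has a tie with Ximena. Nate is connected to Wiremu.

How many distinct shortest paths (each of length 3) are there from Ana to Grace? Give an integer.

The shortest distance is 3. The length-3 paths are: Ana–David–Wiremu–Grace; Ana–Nate–Wiremu–Grace.
That gives 2 distinct shortest paths.

2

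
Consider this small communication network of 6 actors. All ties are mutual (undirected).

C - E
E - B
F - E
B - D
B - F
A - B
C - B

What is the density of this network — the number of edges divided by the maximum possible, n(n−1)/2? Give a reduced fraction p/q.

There are 7 edges and 6 nodes, so the maximum possible is C(6,2) = 15.
Density = 7/15.

7/15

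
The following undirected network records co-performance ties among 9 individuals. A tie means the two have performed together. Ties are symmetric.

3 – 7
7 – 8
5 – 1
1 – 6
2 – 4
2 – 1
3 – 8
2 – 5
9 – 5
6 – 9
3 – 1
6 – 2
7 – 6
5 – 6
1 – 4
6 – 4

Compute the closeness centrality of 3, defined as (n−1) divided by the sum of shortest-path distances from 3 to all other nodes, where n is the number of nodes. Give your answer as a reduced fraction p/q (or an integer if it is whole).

Distances from 3: 1:1, 2:2, 4:2, 5:2, 6:2, 7:1, 8:1, 9:3. Sum = 14.
n = 9, so closeness = 8/14 = 4/7.

4/7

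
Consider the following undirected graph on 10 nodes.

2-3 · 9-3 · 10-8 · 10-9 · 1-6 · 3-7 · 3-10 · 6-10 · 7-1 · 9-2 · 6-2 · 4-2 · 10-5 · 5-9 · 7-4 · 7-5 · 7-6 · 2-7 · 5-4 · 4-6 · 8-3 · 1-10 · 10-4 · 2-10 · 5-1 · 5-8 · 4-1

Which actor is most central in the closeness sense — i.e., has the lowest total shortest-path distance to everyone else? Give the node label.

Farness (sum of distances to all others) for each node — 1:13, 2:12, 3:13, 4:12, 5:12, 6:13, 7:12, 8:15, 9:14, 10:10.
The smallest farness is 10, for 10, so 10 has the highest closeness.

10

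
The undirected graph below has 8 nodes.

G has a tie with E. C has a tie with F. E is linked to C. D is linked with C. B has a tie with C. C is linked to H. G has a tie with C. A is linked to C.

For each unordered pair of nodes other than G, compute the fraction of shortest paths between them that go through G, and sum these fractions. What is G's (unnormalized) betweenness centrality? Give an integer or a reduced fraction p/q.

No shortest path between any pair of other nodes passes through G.
Summing the contributions gives betweenness(G) = 0.

0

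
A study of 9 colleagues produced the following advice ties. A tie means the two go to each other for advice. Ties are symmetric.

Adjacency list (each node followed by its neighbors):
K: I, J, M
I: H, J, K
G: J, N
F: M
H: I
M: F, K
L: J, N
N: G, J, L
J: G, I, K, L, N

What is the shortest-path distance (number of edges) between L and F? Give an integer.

One shortest route is L – J – K – M – F, which uses 4 edges, and at distance 3 from L we only reach {H, M}, which does not include F. So d(L,F) = 4.

4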